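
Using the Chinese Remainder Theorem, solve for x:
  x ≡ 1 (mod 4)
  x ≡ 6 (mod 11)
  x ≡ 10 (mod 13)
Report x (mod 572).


Moduli 4, 11, 13 are pairwise coprime; by CRT there is a unique solution modulo M = 4 · 11 · 13 = 572.
Solve pairwise, accumulating the modulus:
  Start with x ≡ 1 (mod 4).
  Combine with x ≡ 6 (mod 11): since gcd(4, 11) = 1, we get a unique residue mod 44.
    Write x = 1 + 4·t and substitute into x ≡ 6 (mod 11): 4·t ≡ 6 − 1 = 5 (mod 11).
    The inverse of 4 mod 11 is 3 (since 4·3 = 12 = 1·11 + 1), so t ≡ 3·5 = 15 ≡ 4 (mod 11).
    Then x = 1 + 4·4 = 17, valid modulo lcm(4, 11) = 44: x ≡ 17 (mod 44).
  Combine with x ≡ 10 (mod 13): since gcd(44, 13) = 1, we get a unique residue mod 572.
    Write x = 17 + 44·t and substitute into x ≡ 10 (mod 13): 44·t ≡ 10 − 17 = -7 (mod 13).
    Reduce coefficients mod 13: 5·t ≡ 6 (mod 13).
    The inverse of 5 mod 13 is 8 (since 5·8 = 40 = 3·13 + 1), so t ≡ 8·6 = 48 ≡ 9 (mod 13).
    Then x = 17 + 44·9 = 413, valid modulo lcm(44, 13) = 572: x ≡ 413 (mod 572).
Verify: 413 mod 4 = 1 ✓, 413 mod 11 = 6 ✓, 413 mod 13 = 10 ✓.

x ≡ 413 (mod 572).


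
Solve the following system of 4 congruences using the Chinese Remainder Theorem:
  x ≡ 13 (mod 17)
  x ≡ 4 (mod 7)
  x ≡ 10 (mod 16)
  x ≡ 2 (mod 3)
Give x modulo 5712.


Product of moduli M = 17 · 7 · 16 · 3 = 5712.
Merge one congruence at a time:
  Start: x ≡ 13 (mod 17).
  Combine with x ≡ 4 (mod 7); new modulus lcm = 119.
    Write x = 13 + 17·t and substitute into x ≡ 4 (mod 7): 17·t ≡ 4 − 13 = -9 (mod 7).
    Reduce coefficients mod 7: 3·t ≡ 5 (mod 7).
    The inverse of 3 mod 7 is 5 (since 3·5 = 15 = 2·7 + 1), so t ≡ 5·5 = 25 ≡ 4 (mod 7).
    Then x = 13 + 17·4 = 81, valid modulo lcm(17, 7) = 119: x ≡ 81 (mod 119).
  Combine with x ≡ 10 (mod 16); new modulus lcm = 1904.
    Write x = 81 + 119·t and substitute into x ≡ 10 (mod 16): 119·t ≡ 10 − 81 = -71 (mod 16).
    Reduce coefficients mod 16: 7·t ≡ 9 (mod 16).
    The inverse of 7 mod 16 is 7 (since 7·7 = 49 = 3·16 + 1), so t ≡ 7·9 = 63 ≡ 15 (mod 16).
    Then x = 81 + 119·15 = 1866, valid modulo lcm(119, 16) = 1904: x ≡ 1866 (mod 1904).
  Combine with x ≡ 2 (mod 3); new modulus lcm = 5712.
    Write x = 1866 + 1904·t and substitute into x ≡ 2 (mod 3): 1904·t ≡ 2 − 1866 = -1864 (mod 3).
    Reduce coefficients mod 3: 2·t ≡ 2 (mod 3).
    The inverse of 2 mod 3 is 2 (since 2·2 = 4 = 1·3 + 1), so t ≡ 2·2 = 4 ≡ 1 (mod 3).
    Then x = 1866 + 1904·1 = 3770, valid modulo lcm(1904, 3) = 5712: x ≡ 3770 (mod 5712).
Verify against each original: 3770 mod 17 = 13, 3770 mod 7 = 4, 3770 mod 16 = 10, 3770 mod 3 = 2.

x ≡ 3770 (mod 5712).


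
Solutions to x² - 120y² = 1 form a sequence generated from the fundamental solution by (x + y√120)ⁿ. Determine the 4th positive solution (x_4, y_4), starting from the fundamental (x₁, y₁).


Step 1: Find the fundamental solution (x₁, y₁) of x² - 120y² = 1.
  Expand √120 as a continued fraction. a₀ = ⌊√120⌋ = 10; iterate m_{k+1} = d_k·a_k − m_k, d_{k+1} = (120 − m_{k+1}²)/d_k, a_{k+1} = ⌊(a₀ + m_{k+1})/d_{k+1}⌋ (starting m₀ = 0, d₀ = 1), with convergents p_k = a_k·p_{k-1} + p_{k-2}, q_k = a_k·q_{k-1} + q_{k-2} (p₋₁ = 1, q₋₁ = 0):
  k = 0: a₀ = 10; p₀/q₀ = 10/1; p₀² − 120·q₀² = 100 − 120 = -20.
  k = 1: m = 10, d = 20, a = ⌊(10 + 10)/20⌋ = 1; p/q = (1·10 + 1)/(1·1 + 0) = 11/1; p² − 120·q² = 121 − 120 = 1.
  The first convergent with p² − 120·q² = 1 gives the fundamental solution (x₁, y₁) = (11, 1).
Step 2: Apply the recurrence (x_{n+1}, y_{n+1}) = (x₁x_n + 120y₁y_n, x₁y_n + y₁x_n) repeatedly.
  From (x_1, y_1) = (11, 1): x_2 = 11·11 + 120·1·1 = 241; y_2 = 11·1 + 1·11 = 22.
  From (x_2, y_2) = (241, 22): x_3 = 11·241 + 120·1·22 = 5291; y_3 = 11·22 + 1·241 = 483.
  From (x_3, y_3) = (5291, 483): x_4 = 11·5291 + 120·1·483 = 116161; y_4 = 11·483 + 1·5291 = 10604.
Step 3: Verify x_4² - 120·y_4² = 13493377921 - 13493377920 = 1 (should be 1). ✓

(x_1, y_1) = (11, 1); (x_4, y_4) = (116161, 10604).


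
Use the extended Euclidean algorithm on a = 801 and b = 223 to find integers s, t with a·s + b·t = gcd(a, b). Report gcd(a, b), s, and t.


Euclidean algorithm on (801, 223) — divide until remainder is 0:
  801 = 3 · 223 + 132
  223 = 1 · 132 + 91
  132 = 1 · 91 + 41
  91 = 2 · 41 + 9
  41 = 4 · 9 + 5
  9 = 1 · 5 + 4
  5 = 1 · 4 + 1
  4 = 4 · 1 + 0
gcd(801, 223) = 1.
Track Bezout coefficients alongside the remainders: start with r₀ = 801 = a·1 + b·0 (s = 1, t = 0) and r₁ = 223 = a·0 + b·1 (s = 0, t = 1); each new remainder r_{k+1} = r_{k-1} − q_k·r_k inherits s_{k+1} = s_{k-1} − q_k·s_k, t_{k+1} = t_{k-1} − q_k·t_k, so r_k = a·s_k + b·t_k at every step:
  q = 3: r = 132, s = 1 − 3·0 = 1, t = 0 − 3·1 = -3  (check: 801·1 + 223·(-3) = 132)
  q = 1: r = 91, s = 0 − 1·1 = -1, t = 1 − 1·(-3) = 4  (check: 801·(-1) + 223·4 = 91)
  q = 1: r = 41, s = 1 − 1·(-1) = 2, t = -3 − 1·4 = -7  (check: 801·2 + 223·(-7) = 41)
  q = 2: r = 9, s = -1 − 2·2 = -5, t = 4 − 2·(-7) = 18  (check: 801·(-5) + 223·18 = 9)
  q = 4: r = 5, s = 2 − 4·(-5) = 22, t = -7 − 4·18 = -79  (check: 801·22 + 223·(-79) = 5)
  q = 1: r = 4, s = -5 − 1·22 = -27, t = 18 − 1·(-79) = 97  (check: 801·(-27) + 223·97 = 4)
  q = 1: r = 1, s = 22 − 1·(-27) = 49, t = -79 − 1·97 = -176  (check: 801·49 + 223·(-176) = 1)
The row with r = 1 (the gcd) gives the Bezout coefficients s = 49, t = -176.
Result: 801 · (49) + 223 · (-176) = 1.

gcd(801, 223) = 1; s = 49, t = -176 (check: 801·49 + 223·(-176) = 1).


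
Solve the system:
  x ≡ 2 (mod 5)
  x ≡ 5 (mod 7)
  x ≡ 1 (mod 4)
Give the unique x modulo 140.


Moduli 5, 7, 4 are pairwise coprime; by CRT there is a unique solution modulo M = 5 · 7 · 4 = 140.
Solve pairwise, accumulating the modulus:
  Start with x ≡ 2 (mod 5).
  Combine with x ≡ 5 (mod 7): since gcd(5, 7) = 1, we get a unique residue mod 35.
    Write x = 2 + 5·t and substitute into x ≡ 5 (mod 7): 5·t ≡ 5 − 2 = 3 (mod 7).
    The inverse of 5 mod 7 is 3 (since 5·3 = 15 = 2·7 + 1), so t ≡ 3·3 = 9 ≡ 2 (mod 7).
    Then x = 2 + 5·2 = 12, valid modulo lcm(5, 7) = 35: x ≡ 12 (mod 35).
  Combine with x ≡ 1 (mod 4): since gcd(35, 4) = 1, we get a unique residue mod 140.
    Write x = 12 + 35·t and substitute into x ≡ 1 (mod 4): 35·t ≡ 1 − 12 = -11 (mod 4).
    Reduce coefficients mod 4: 3·t ≡ 1 (mod 4).
    The inverse of 3 mod 4 is 3 (since 3·3 = 9 = 2·4 + 1), so t ≡ 3·1 = 3 ≡ 3 (mod 4).
    Then x = 12 + 35·3 = 117, valid modulo lcm(35, 4) = 140: x ≡ 117 (mod 140).
Verify: 117 mod 5 = 2 ✓, 117 mod 7 = 5 ✓, 117 mod 4 = 1 ✓.

x ≡ 117 (mod 140).


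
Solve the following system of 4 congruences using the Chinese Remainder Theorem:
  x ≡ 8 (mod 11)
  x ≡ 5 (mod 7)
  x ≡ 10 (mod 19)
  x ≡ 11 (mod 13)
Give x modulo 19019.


Product of moduli M = 11 · 7 · 19 · 13 = 19019.
Merge one congruence at a time:
  Start: x ≡ 8 (mod 11).
  Combine with x ≡ 5 (mod 7); new modulus lcm = 77.
    Write x = 8 + 11·t and substitute into x ≡ 5 (mod 7): 11·t ≡ 5 − 8 = -3 (mod 7).
    Reduce coefficients mod 7: 4·t ≡ 4 (mod 7).
    The inverse of 4 mod 7 is 2 (since 4·2 = 8 = 1·7 + 1), so t ≡ 2·4 = 8 ≡ 1 (mod 7).
    Then x = 8 + 11·1 = 19, valid modulo lcm(11, 7) = 77: x ≡ 19 (mod 77).
  Combine with x ≡ 10 (mod 19); new modulus lcm = 1463.
    Write x = 19 + 77·t and substitute into x ≡ 10 (mod 19): 77·t ≡ 10 − 19 = -9 (mod 19).
    Reduce coefficients mod 19: 1·t ≡ 10 (mod 19).
    So t ≡ 10 (mod 19).
    Then x = 19 + 77·10 = 789, valid modulo lcm(77, 19) = 1463: x ≡ 789 (mod 1463).
  Combine with x ≡ 11 (mod 13); new modulus lcm = 19019.
    Write x = 789 + 1463·t and substitute into x ≡ 11 (mod 13): 1463·t ≡ 11 − 789 = -778 (mod 13).
    Reduce coefficients mod 13: 7·t ≡ 2 (mod 13).
    The inverse of 7 mod 13 is 2 (since 7·2 = 14 = 1·13 + 1), so t ≡ 2·2 = 4 ≡ 4 (mod 13).
    Then x = 789 + 1463·4 = 6641, valid modulo lcm(1463, 13) = 19019: x ≡ 6641 (mod 19019).
Verify against each original: 6641 mod 11 = 8, 6641 mod 7 = 5, 6641 mod 19 = 10, 6641 mod 13 = 11.

x ≡ 6641 (mod 19019).


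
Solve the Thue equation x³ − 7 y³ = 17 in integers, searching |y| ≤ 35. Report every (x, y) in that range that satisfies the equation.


The equation is x³ - 7y³ = 17. For fixed y, x³ = 7·y³ + 17, so a solution requires the RHS to be a perfect cube.
Strategy: iterate y from -35 to 35, compute RHS = 7·y³ + 17, and check whether it is a (positive or negative) perfect cube.
Check small values of y:
  y = 0: RHS = 17 is not a perfect cube.
  y = 1: RHS = 24 is not a perfect cube.
  y = -1: RHS = 10 is not a perfect cube.
  y = 2: RHS = 73 is not a perfect cube.
  y = -2: RHS = -39 is not a perfect cube.
  y = 3: RHS = 206 is not a perfect cube.
  y = -3: RHS = -172 is not a perfect cube.
Continuing the search up to |y| = 35 finds no solutions either.
No (x, y) in the scanned range satisfies the equation.

No integer solutions with |y| ≤ 35.


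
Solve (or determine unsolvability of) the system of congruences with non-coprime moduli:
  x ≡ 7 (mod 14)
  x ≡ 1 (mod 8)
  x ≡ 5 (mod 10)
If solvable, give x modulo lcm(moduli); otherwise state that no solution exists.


Moduli 14, 8, 10 are not pairwise coprime, so CRT works modulo lcm(m_i) when all pairwise compatibility conditions hold.
Pairwise compatibility: gcd(m_i, m_j) must divide a_i - a_j for every pair.
Merge one congruence at a time:
  Start: x ≡ 7 (mod 14).
  Combine with x ≡ 1 (mod 8): gcd(14, 8) = 2; 1 - 7 = -6, which IS divisible by 2, so compatible.
    Write x = 7 + 14·t and substitute into x ≡ 1 (mod 8): 14·t ≡ 1 − 7 = -6 (mod 8).
    Divide the congruence (and modulus) by g = 2: 7·t ≡ -3 (mod 4).
    Reduce coefficients mod 4: 3·t ≡ 1 (mod 4).
    The inverse of 3 mod 4 is 3 (since 3·3 = 9 = 2·4 + 1), so t ≡ 3·1 = 3 ≡ 3 (mod 4).
    Then x = 7 + 14·3 = 49, valid modulo lcm(14, 8) = 56: x ≡ 49 (mod 56).
  Combine with x ≡ 5 (mod 10): gcd(56, 10) = 2; 5 - 49 = -44, which IS divisible by 2, so compatible.
    Write x = 49 + 56·t and substitute into x ≡ 5 (mod 10): 56·t ≡ 5 − 49 = -44 (mod 10).
    Divide the congruence (and modulus) by g = 2: 28·t ≡ -22 (mod 5).
    Reduce coefficients mod 5: 3·t ≡ 3 (mod 5).
    The inverse of 3 mod 5 is 2 (since 3·2 = 6 = 1·5 + 1), so t ≡ 2·3 = 6 ≡ 1 (mod 5).
    Then x = 49 + 56·1 = 105, valid modulo lcm(56, 10) = 280: x ≡ 105 (mod 280).
Verify: 105 mod 14 = 7, 105 mod 8 = 1, 105 mod 10 = 5.

x ≡ 105 (mod 280).


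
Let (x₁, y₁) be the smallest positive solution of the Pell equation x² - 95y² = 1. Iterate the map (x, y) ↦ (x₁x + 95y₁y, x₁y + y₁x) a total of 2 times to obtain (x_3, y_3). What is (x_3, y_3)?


Step 1: Find the fundamental solution (x₁, y₁) of x² - 95y² = 1.
  Expand √95 as a continued fraction. a₀ = ⌊√95⌋ = 9; iterate m_{k+1} = d_k·a_k − m_k, d_{k+1} = (95 − m_{k+1}²)/d_k, a_{k+1} = ⌊(a₀ + m_{k+1})/d_{k+1}⌋ (starting m₀ = 0, d₀ = 1), with convergents p_k = a_k·p_{k-1} + p_{k-2}, q_k = a_k·q_{k-1} + q_{k-2} (p₋₁ = 1, q₋₁ = 0):
  k = 0: a₀ = 9; p₀/q₀ = 9/1; p₀² − 95·q₀² = 81 − 95 = -14.
  k = 1: m = 9, d = 14, a = ⌊(9 + 9)/14⌋ = 1; p/q = (1·9 + 1)/(1·1 + 0) = 10/1; p² − 95·q² = 100 − 95 = 5.
  k = 2: m = 5, d = 5, a = ⌊(9 + 5)/5⌋ = 2; p/q = (2·10 + 9)/(2·1 + 1) = 29/3; p² − 95·q² = 841 − 855 = -14.
  k = 3: m = 5, d = 14, a = ⌊(9 + 5)/14⌋ = 1; p/q = (1·29 + 10)/(1·3 + 1) = 39/4; p² − 95·q² = 1521 − 1520 = 1.
  The first convergent with p² − 95·q² = 1 gives the fundamental solution (x₁, y₁) = (39, 4).
Step 2: Apply the recurrence (x_{n+1}, y_{n+1}) = (x₁x_n + 95y₁y_n, x₁y_n + y₁x_n) repeatedly.
  From (x_1, y_1) = (39, 4): x_2 = 39·39 + 95·4·4 = 3041; y_2 = 39·4 + 4·39 = 312.
  From (x_2, y_2) = (3041, 312): x_3 = 39·3041 + 95·4·312 = 237159; y_3 = 39·312 + 4·3041 = 24332.
Step 3: Verify x_3² - 95·y_3² = 56244391281 - 56244391280 = 1 (should be 1). ✓

(x_1, y_1) = (39, 4); (x_3, y_3) = (237159, 24332).


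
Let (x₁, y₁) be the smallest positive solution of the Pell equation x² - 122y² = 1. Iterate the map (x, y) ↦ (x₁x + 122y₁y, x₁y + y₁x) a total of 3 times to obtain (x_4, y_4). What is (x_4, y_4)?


Step 1: Find the fundamental solution (x₁, y₁) of x² - 122y² = 1.
  Expand √122 as a continued fraction. a₀ = ⌊√122⌋ = 11; iterate m_{k+1} = d_k·a_k − m_k, d_{k+1} = (122 − m_{k+1}²)/d_k, a_{k+1} = ⌊(a₀ + m_{k+1})/d_{k+1}⌋ (starting m₀ = 0, d₀ = 1), with convergents p_k = a_k·p_{k-1} + p_{k-2}, q_k = a_k·q_{k-1} + q_{k-2} (p₋₁ = 1, q₋₁ = 0):
  k = 0: a₀ = 11; p₀/q₀ = 11/1; p₀² − 122·q₀² = 121 − 122 = -1.
  k = 1: m = 11, d = 1, a = ⌊(11 + 11)/1⌋ = 22; p/q = (22·11 + 1)/(22·1 + 0) = 243/22; p² − 122·q² = 59049 − 59048 = 1.
  The first convergent with p² − 122·q² = 1 gives the fundamental solution (x₁, y₁) = (243, 22).
Step 2: Apply the recurrence (x_{n+1}, y_{n+1}) = (x₁x_n + 122y₁y_n, x₁y_n + y₁x_n) repeatedly.
  From (x_1, y_1) = (243, 22): x_2 = 243·243 + 122·22·22 = 118097; y_2 = 243·22 + 22·243 = 10692.
  From (x_2, y_2) = (118097, 10692): x_3 = 243·118097 + 122·22·10692 = 57394899; y_3 = 243·10692 + 22·118097 = 5196290.
  From (x_3, y_3) = (57394899, 5196290): x_4 = 243·57394899 + 122·22·5196290 = 27893802817; y_4 = 243·5196290 + 22·57394899 = 2525386248.
Step 3: Verify x_4² - 122·y_4² = 778064235593677135489 - 778064235593677135488 = 1 (should be 1). ✓

(x_1, y_1) = (243, 22); (x_4, y_4) = (27893802817, 2525386248).


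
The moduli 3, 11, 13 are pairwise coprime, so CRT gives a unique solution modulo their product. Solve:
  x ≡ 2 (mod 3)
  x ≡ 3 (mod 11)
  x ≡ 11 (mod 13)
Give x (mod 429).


Moduli 3, 11, 13 are pairwise coprime; by CRT there is a unique solution modulo M = 3 · 11 · 13 = 429.
Solve pairwise, accumulating the modulus:
  Start with x ≡ 2 (mod 3).
  Combine with x ≡ 3 (mod 11): since gcd(3, 11) = 1, we get a unique residue mod 33.
    Write x = 2 + 3·t and substitute into x ≡ 3 (mod 11): 3·t ≡ 3 − 2 = 1 (mod 11).
    The inverse of 3 mod 11 is 4 (since 3·4 = 12 = 1·11 + 1), so t ≡ 4·1 = 4 ≡ 4 (mod 11).
    Then x = 2 + 3·4 = 14, valid modulo lcm(3, 11) = 33: x ≡ 14 (mod 33).
  Combine with x ≡ 11 (mod 13): since gcd(33, 13) = 1, we get a unique residue mod 429.
    Write x = 14 + 33·t and substitute into x ≡ 11 (mod 13): 33·t ≡ 11 − 14 = -3 (mod 13).
    Reduce coefficients mod 13: 7·t ≡ 10 (mod 13).
    The inverse of 7 mod 13 is 2 (since 7·2 = 14 = 1·13 + 1), so t ≡ 2·10 = 20 ≡ 7 (mod 13).
    Then x = 14 + 33·7 = 245, valid modulo lcm(33, 13) = 429: x ≡ 245 (mod 429).
Verify: 245 mod 3 = 2 ✓, 245 mod 11 = 3 ✓, 245 mod 13 = 11 ✓.

x ≡ 245 (mod 429).


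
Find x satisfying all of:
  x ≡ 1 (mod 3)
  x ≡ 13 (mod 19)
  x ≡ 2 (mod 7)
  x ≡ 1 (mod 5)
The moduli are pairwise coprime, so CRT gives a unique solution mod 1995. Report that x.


Product of moduli M = 3 · 19 · 7 · 5 = 1995.
Merge one congruence at a time:
  Start: x ≡ 1 (mod 3).
  Combine with x ≡ 13 (mod 19); new modulus lcm = 57.
    Write x = 1 + 3·t and substitute into x ≡ 13 (mod 19): 3·t ≡ 13 − 1 = 12 (mod 19).
    The inverse of 3 mod 19 is 13 (since 3·13 = 39 = 2·19 + 1), so t ≡ 13·12 = 156 ≡ 4 (mod 19).
    Then x = 1 + 3·4 = 13, valid modulo lcm(3, 19) = 57: x ≡ 13 (mod 57).
  Combine with x ≡ 2 (mod 7); new modulus lcm = 399.
    Write x = 13 + 57·t and substitute into x ≡ 2 (mod 7): 57·t ≡ 2 − 13 = -11 (mod 7).
    Reduce coefficients mod 7: 1·t ≡ 3 (mod 7).
    So t ≡ 3 (mod 7).
    Then x = 13 + 57·3 = 184, valid modulo lcm(57, 7) = 399: x ≡ 184 (mod 399).
  Combine with x ≡ 1 (mod 5); new modulus lcm = 1995.
    Write x = 184 + 399·t and substitute into x ≡ 1 (mod 5): 399·t ≡ 1 − 184 = -183 (mod 5).
    Reduce coefficients mod 5: 4·t ≡ 2 (mod 5).
    The inverse of 4 mod 5 is 4 (since 4·4 = 16 = 3·5 + 1), so t ≡ 4·2 = 8 ≡ 3 (mod 5).
    Then x = 184 + 399·3 = 1381, valid modulo lcm(399, 5) = 1995: x ≡ 1381 (mod 1995).
Verify against each original: 1381 mod 3 = 1, 1381 mod 19 = 13, 1381 mod 7 = 2, 1381 mod 5 = 1.

x ≡ 1381 (mod 1995).


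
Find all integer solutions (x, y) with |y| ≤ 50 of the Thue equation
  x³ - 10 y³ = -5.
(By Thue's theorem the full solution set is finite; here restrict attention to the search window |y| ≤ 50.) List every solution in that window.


The equation is x³ - 10y³ = -5. For fixed y, x³ = 10·y³ − 5, so a solution requires the RHS to be a perfect cube.
Strategy: iterate y from -50 to 50, compute RHS = 10·y³ − 5, and check whether it is a (positive or negative) perfect cube.
Check small values of y:
  y = 0: RHS = -5 is not a perfect cube.
  y = 1: RHS = 5 is not a perfect cube.
  y = -1: RHS = -15 is not a perfect cube.
  y = 2: RHS = 75 is not a perfect cube.
  y = -2: RHS = -85 is not a perfect cube.
  y = 3: RHS = 265 is not a perfect cube.
  y = -3: RHS = -275 is not a perfect cube.
Continuing the search up to |y| = 50 finds no solutions either.
No (x, y) in the scanned range satisfies the equation.

No integer solutions with |y| ≤ 50.


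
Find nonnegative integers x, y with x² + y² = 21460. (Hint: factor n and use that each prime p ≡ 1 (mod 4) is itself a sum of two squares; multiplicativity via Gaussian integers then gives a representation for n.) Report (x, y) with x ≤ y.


Step 1: Factor n = 21460 = 2^2 · 5 · 29 · 37.
Step 2: Check the mod-4 condition on each prime factor: 2 = 2 (special); 5 ≡ 1 (mod 4), exponent 1; 29 ≡ 1 (mod 4), exponent 1; 37 ≡ 1 (mod 4), exponent 1.
All primes ≡ 3 (mod 4) appear to even exponent (or don't appear), so by the two-squares theorem n IS expressible as a sum of two squares.
Step 3: Build a representation. Group n = k² · m with k = 2 and m = 5 · 29 · 37 = 5365 (a product of primes ≡ 1 (mod 4)); a representation of m scales to one of n via (k·x)² + (k·y)² = k²(x² + y²). Each prime p ≡ 1 (mod 4) is itself a sum of two squares; find a² by testing p − a² for a perfect square:
  5: 5 − 1² = 4 = 2² ⇒ 5 = 1² + 2².
  29: 29 − 1² = 28, 29 − 2² = 25 = 5² ⇒ 29 = 2² + 5².
  37: 37 − 1² = 36 = 6² ⇒ 37 = 1² + 6².
  Combine using the Brahmagupta–Fibonacci identity (a² + b²)(c² + d²) = (ac − bd)² + (ad + bc)² = (ac + bd)² + (ad − bc)²:
  5 · 29 = 145: from (1² + 2²)(2² + 5²), take (1·2 − 2·5, 1·5 + 2·2) = (2 − 10, 5 + 4) = (-8, 9); dropping signs (only squares matter) gives (8, 9); check 8² + 9² = 64 + 81 = 145 ✓.
  145 · 37 = 5365: from (8² + 9²)(1² + 6²), take (8·1 − 9·6, 8·6 + 9·1) = (8 − 54, 48 + 9) = (-46, 57); dropping signs (only squares matter) gives (46, 57); check 46² + 57² = 2116 + 3249 = 5365 ✓.
  Scale by k = 2: (2·46, 2·57) = (92, 114).
Step 4: Order so x ≤ y and verify: 92² + 114² = 8464 + 12996 = 21460 = n. ✓

n = 21460 = 92² + 114² (one valid representation with x ≤ y).


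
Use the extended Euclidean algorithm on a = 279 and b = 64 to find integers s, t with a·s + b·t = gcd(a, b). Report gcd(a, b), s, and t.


Euclidean algorithm on (279, 64) — divide until remainder is 0:
  279 = 4 · 64 + 23
  64 = 2 · 23 + 18
  23 = 1 · 18 + 5
  18 = 3 · 5 + 3
  5 = 1 · 3 + 2
  3 = 1 · 2 + 1
  2 = 2 · 1 + 0
gcd(279, 64) = 1.
Track Bezout coefficients alongside the remainders: start with r₀ = 279 = a·1 + b·0 (s = 1, t = 0) and r₁ = 64 = a·0 + b·1 (s = 0, t = 1); each new remainder r_{k+1} = r_{k-1} − q_k·r_k inherits s_{k+1} = s_{k-1} − q_k·s_k, t_{k+1} = t_{k-1} − q_k·t_k, so r_k = a·s_k + b·t_k at every step:
  q = 4: r = 23, s = 1 − 4·0 = 1, t = 0 − 4·1 = -4  (check: 279·1 + 64·(-4) = 23)
  q = 2: r = 18, s = 0 − 2·1 = -2, t = 1 − 2·(-4) = 9  (check: 279·(-2) + 64·9 = 18)
  q = 1: r = 5, s = 1 − 1·(-2) = 3, t = -4 − 1·9 = -13  (check: 279·3 + 64·(-13) = 5)
  q = 3: r = 3, s = -2 − 3·3 = -11, t = 9 − 3·(-13) = 48  (check: 279·(-11) + 64·48 = 3)
  q = 1: r = 2, s = 3 − 1·(-11) = 14, t = -13 − 1·48 = -61  (check: 279·14 + 64·(-61) = 2)
  q = 1: r = 1, s = -11 − 1·14 = -25, t = 48 − 1·(-61) = 109  (check: 279·(-25) + 64·109 = 1)
The row with r = 1 (the gcd) gives the Bezout coefficients s = -25, t = 109.
Result: 279 · (-25) + 64 · (109) = 1.

gcd(279, 64) = 1; s = -25, t = 109 (check: 279·(-25) + 64·109 = 1).


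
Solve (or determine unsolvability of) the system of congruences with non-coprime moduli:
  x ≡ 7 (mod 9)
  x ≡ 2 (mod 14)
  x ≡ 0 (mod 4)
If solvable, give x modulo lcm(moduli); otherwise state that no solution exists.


Moduli 9, 14, 4 are not pairwise coprime, so CRT works modulo lcm(m_i) when all pairwise compatibility conditions hold.
Pairwise compatibility: gcd(m_i, m_j) must divide a_i - a_j for every pair.
Merge one congruence at a time:
  Start: x ≡ 7 (mod 9).
  Combine with x ≡ 2 (mod 14): gcd(9, 14) = 1; 2 - 7 = -5, which IS divisible by 1, so compatible.
    Write x = 7 + 9·t and substitute into x ≡ 2 (mod 14): 9·t ≡ 2 − 7 = -5 (mod 14).
    Reduce coefficients mod 14: 9·t ≡ 9 (mod 14).
    The inverse of 9 mod 14 is 11 (since 9·11 = 99 = 7·14 + 1), so t ≡ 11·9 = 99 ≡ 1 (mod 14).
    Then x = 7 + 9·1 = 16, valid modulo lcm(9, 14) = 126: x ≡ 16 (mod 126).
  Combine with x ≡ 0 (mod 4): gcd(126, 4) = 2; 0 - 16 = -16, which IS divisible by 2, so compatible.
    Write x = 16 + 126·t and substitute into x ≡ 0 (mod 4): 126·t ≡ 0 − 16 = -16 (mod 4).
    Divide the congruence (and modulus) by g = 2: 63·t ≡ -8 (mod 2).
    Reduce coefficients mod 2: 1·t ≡ 0 (mod 2).
    So t ≡ 0 (mod 2).
    Then x = 16 + 126·0 = 16, valid modulo lcm(126, 4) = 252: x ≡ 16 (mod 252).
Verify: 16 mod 9 = 7, 16 mod 14 = 2, 16 mod 4 = 0.

x ≡ 16 (mod 252).


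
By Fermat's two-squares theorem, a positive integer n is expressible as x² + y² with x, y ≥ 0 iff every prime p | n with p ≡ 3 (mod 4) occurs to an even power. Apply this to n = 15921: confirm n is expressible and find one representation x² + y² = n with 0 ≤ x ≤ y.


Step 1: Factor n = 15921 = 3^2 · 29 · 61.
Step 2: Check the mod-4 condition on each prime factor: 3 ≡ 3 (mod 4), exponent 2 (must be even); 29 ≡ 1 (mod 4), exponent 1; 61 ≡ 1 (mod 4), exponent 1.
All primes ≡ 3 (mod 4) appear to even exponent (or don't appear), so by the two-squares theorem n IS expressible as a sum of two squares.
Step 3: Build a representation. Group n = k² · m with k = 3 and m = 29 · 61 = 1769 (a product of primes ≡ 1 (mod 4)); a representation of m scales to one of n via (k·x)² + (k·y)² = k²(x² + y²). Each prime p ≡ 1 (mod 4) is itself a sum of two squares; find a² by testing p − a² for a perfect square:
  29: 29 − 1² = 28, 29 − 2² = 25 = 5² ⇒ 29 = 2² + 5².
  61: 61 − 1² = 60, 61 − 2² = 57, 61 − 3² = 52, 61 − 4² = 45, 61 − 5² = 36 = 6² ⇒ 61 = 5² + 6².
  Combine using the Brahmagupta–Fibonacci identity (a² + b²)(c² + d²) = (ac − bd)² + (ad + bc)² = (ac + bd)² + (ad − bc)²:
  29 · 61 = 1769: from (2² + 5²)(5² + 6²), take (2·5 − 5·6, 2·6 + 5·5) = (10 − 30, 12 + 25) = (-20, 37); dropping signs (only squares matter) gives (20, 37); check 20² + 37² = 400 + 1369 = 1769 ✓.
  Scale by k = 3: (3·20, 3·37) = (60, 111).
Step 4: Order so x ≤ y and verify: 60² + 111² = 3600 + 12321 = 15921 = n. ✓

n = 15921 = 60² + 111² (one valid representation with x ≤ y).


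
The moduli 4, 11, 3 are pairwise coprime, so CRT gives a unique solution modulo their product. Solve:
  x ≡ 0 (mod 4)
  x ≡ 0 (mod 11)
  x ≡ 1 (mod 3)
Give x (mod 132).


Moduli 4, 11, 3 are pairwise coprime; by CRT there is a unique solution modulo M = 4 · 11 · 3 = 132.
Solve pairwise, accumulating the modulus:
  Start with x ≡ 0 (mod 4).
  Combine with x ≡ 0 (mod 11): since gcd(4, 11) = 1, we get a unique residue mod 44.
    Write x = 0 + 4·t and substitute into x ≡ 0 (mod 11): 4·t ≡ 0 − 0 = 0 (mod 11).
    The inverse of 4 mod 11 is 3 (since 4·3 = 12 = 1·11 + 1), so t ≡ 3·0 = 0 ≡ 0 (mod 11).
    Then x = 0 + 4·0 = 0, valid modulo lcm(4, 11) = 44: x ≡ 0 (mod 44).
  Combine with x ≡ 1 (mod 3): since gcd(44, 3) = 1, we get a unique residue mod 132.
    Write x = 0 + 44·t and substitute into x ≡ 1 (mod 3): 44·t ≡ 1 − 0 = 1 (mod 3).
    Reduce coefficients mod 3: 2·t ≡ 1 (mod 3).
    The inverse of 2 mod 3 is 2 (since 2·2 = 4 = 1·3 + 1), so t ≡ 2·1 = 2 ≡ 2 (mod 3).
    Then x = 0 + 44·2 = 88, valid modulo lcm(44, 3) = 132: x ≡ 88 (mod 132).
Verify: 88 mod 4 = 0 ✓, 88 mod 11 = 0 ✓, 88 mod 3 = 1 ✓.

x ≡ 88 (mod 132).


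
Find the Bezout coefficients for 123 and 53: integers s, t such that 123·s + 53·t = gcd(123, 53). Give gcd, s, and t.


Euclidean algorithm on (123, 53) — divide until remainder is 0:
  123 = 2 · 53 + 17
  53 = 3 · 17 + 2
  17 = 8 · 2 + 1
  2 = 2 · 1 + 0
gcd(123, 53) = 1.
Track Bezout coefficients alongside the remainders: start with r₀ = 123 = a·1 + b·0 (s = 1, t = 0) and r₁ = 53 = a·0 + b·1 (s = 0, t = 1); each new remainder r_{k+1} = r_{k-1} − q_k·r_k inherits s_{k+1} = s_{k-1} − q_k·s_k, t_{k+1} = t_{k-1} − q_k·t_k, so r_k = a·s_k + b·t_k at every step:
  q = 2: r = 17, s = 1 − 2·0 = 1, t = 0 − 2·1 = -2  (check: 123·1 + 53·(-2) = 17)
  q = 3: r = 2, s = 0 − 3·1 = -3, t = 1 − 3·(-2) = 7  (check: 123·(-3) + 53·7 = 2)
  q = 8: r = 1, s = 1 − 8·(-3) = 25, t = -2 − 8·7 = -58  (check: 123·25 + 53·(-58) = 1)
The row with r = 1 (the gcd) gives the Bezout coefficients s = 25, t = -58.
Result: 123 · (25) + 53 · (-58) = 1.

gcd(123, 53) = 1; s = 25, t = -58 (check: 123·25 + 53·(-58) = 1).


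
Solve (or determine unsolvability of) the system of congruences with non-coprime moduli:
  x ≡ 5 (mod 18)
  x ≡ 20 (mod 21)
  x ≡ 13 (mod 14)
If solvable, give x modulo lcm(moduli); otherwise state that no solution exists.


Moduli 18, 21, 14 are not pairwise coprime, so CRT works modulo lcm(m_i) when all pairwise compatibility conditions hold.
Pairwise compatibility: gcd(m_i, m_j) must divide a_i - a_j for every pair.
Merge one congruence at a time:
  Start: x ≡ 5 (mod 18).
  Combine with x ≡ 20 (mod 21): gcd(18, 21) = 3; 20 - 5 = 15, which IS divisible by 3, so compatible.
    Write x = 5 + 18·t and substitute into x ≡ 20 (mod 21): 18·t ≡ 20 − 5 = 15 (mod 21).
    Divide the congruence (and modulus) by g = 3: 6·t ≡ 5 (mod 7).
    The inverse of 6 mod 7 is 6 (since 6·6 = 36 = 5·7 + 1), so t ≡ 6·5 = 30 ≡ 2 (mod 7).
    Then x = 5 + 18·2 = 41, valid modulo lcm(18, 21) = 126: x ≡ 41 (mod 126).
  Combine with x ≡ 13 (mod 14): gcd(126, 14) = 14; 13 - 41 = -28, which IS divisible by 14, so compatible.
    Write x = 41 + 126·t and substitute into x ≡ 13 (mod 14): 126·t ≡ 13 − 41 = -28 (mod 14).
    Divide the congruence (and modulus) by g = 14: 9·t ≡ -2 (mod 1).
    Modulo 1 every t works; take t = 0.
    Then x = 41 + 126·0 = 41, valid modulo lcm(126, 14) = 126: x ≡ 41 (mod 126).
Verify: 41 mod 18 = 5, 41 mod 21 = 20, 41 mod 14 = 13.

x ≡ 41 (mod 126).


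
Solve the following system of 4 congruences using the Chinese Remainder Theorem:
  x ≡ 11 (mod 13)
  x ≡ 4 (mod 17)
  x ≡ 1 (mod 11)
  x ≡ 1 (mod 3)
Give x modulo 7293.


Product of moduli M = 13 · 17 · 11 · 3 = 7293.
Merge one congruence at a time:
  Start: x ≡ 11 (mod 13).
  Combine with x ≡ 4 (mod 17); new modulus lcm = 221.
    Write x = 11 + 13·t and substitute into x ≡ 4 (mod 17): 13·t ≡ 4 − 11 = -7 (mod 17).
    Reduce coefficients mod 17: 13·t ≡ 10 (mod 17).
    The inverse of 13 mod 17 is 4 (since 13·4 = 52 = 3·17 + 1), so t ≡ 4·10 = 40 ≡ 6 (mod 17).
    Then x = 11 + 13·6 = 89, valid modulo lcm(13, 17) = 221: x ≡ 89 (mod 221).
  Combine with x ≡ 1 (mod 11); new modulus lcm = 2431.
    Write x = 89 + 221·t and substitute into x ≡ 1 (mod 11): 221·t ≡ 1 − 89 = -88 (mod 11).
    Reduce coefficients mod 11: 1·t ≡ 0 (mod 11).
    So t ≡ 0 (mod 11).
    Then x = 89 + 221·0 = 89, valid modulo lcm(221, 11) = 2431: x ≡ 89 (mod 2431).
  Combine with x ≡ 1 (mod 3); new modulus lcm = 7293.
    Write x = 89 + 2431·t and substitute into x ≡ 1 (mod 3): 2431·t ≡ 1 − 89 = -88 (mod 3).
    Reduce coefficients mod 3: 1·t ≡ 2 (mod 3).
    So t ≡ 2 (mod 3).
    Then x = 89 + 2431·2 = 4951, valid modulo lcm(2431, 3) = 7293: x ≡ 4951 (mod 7293).
Verify against each original: 4951 mod 13 = 11, 4951 mod 17 = 4, 4951 mod 11 = 1, 4951 mod 3 = 1.

x ≡ 4951 (mod 7293).


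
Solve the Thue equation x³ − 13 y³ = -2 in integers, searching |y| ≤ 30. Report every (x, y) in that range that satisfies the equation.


The equation is x³ - 13y³ = -2. For fixed y, x³ = 13·y³ − 2, so a solution requires the RHS to be a perfect cube.
Strategy: iterate y from -30 to 30, compute RHS = 13·y³ − 2, and check whether it is a (positive or negative) perfect cube.
Check small values of y:
  y = 0: RHS = -2 is not a perfect cube.
  y = 1: RHS = 11 is not a perfect cube.
  y = -1: RHS = -15 is not a perfect cube.
  y = 2: RHS = 102 is not a perfect cube.
  y = -2: RHS = -106 is not a perfect cube.
  y = 3: RHS = 349 is not a perfect cube.
  y = -3: RHS = -353 is not a perfect cube.
Continuing the search up to |y| = 30 finds no solutions either.
No (x, y) in the scanned range satisfies the equation.

No integer solutions with |y| ≤ 30.


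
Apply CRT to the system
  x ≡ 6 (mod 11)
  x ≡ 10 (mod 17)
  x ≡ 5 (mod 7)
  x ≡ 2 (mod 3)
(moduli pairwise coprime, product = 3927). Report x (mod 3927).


Product of moduli M = 11 · 17 · 7 · 3 = 3927.
Merge one congruence at a time:
  Start: x ≡ 6 (mod 11).
  Combine with x ≡ 10 (mod 17); new modulus lcm = 187.
    Write x = 6 + 11·t and substitute into x ≡ 10 (mod 17): 11·t ≡ 10 − 6 = 4 (mod 17).
    The inverse of 11 mod 17 is 14 (since 11·14 = 154 = 9·17 + 1), so t ≡ 14·4 = 56 ≡ 5 (mod 17).
    Then x = 6 + 11·5 = 61, valid modulo lcm(11, 17) = 187: x ≡ 61 (mod 187).
  Combine with x ≡ 5 (mod 7); new modulus lcm = 1309.
    Write x = 61 + 187·t and substitute into x ≡ 5 (mod 7): 187·t ≡ 5 − 61 = -56 (mod 7).
    Reduce coefficients mod 7: 5·t ≡ 0 (mod 7).
    The inverse of 5 mod 7 is 3 (since 5·3 = 15 = 2·7 + 1), so t ≡ 3·0 = 0 ≡ 0 (mod 7).
    Then x = 61 + 187·0 = 61, valid modulo lcm(187, 7) = 1309: x ≡ 61 (mod 1309).
  Combine with x ≡ 2 (mod 3); new modulus lcm = 3927.
    Write x = 61 + 1309·t and substitute into x ≡ 2 (mod 3): 1309·t ≡ 2 − 61 = -59 (mod 3).
    Reduce coefficients mod 3: 1·t ≡ 1 (mod 3).
    So t ≡ 1 (mod 3).
    Then x = 61 + 1309·1 = 1370, valid modulo lcm(1309, 3) = 3927: x ≡ 1370 (mod 3927).
Verify against each original: 1370 mod 11 = 6, 1370 mod 17 = 10, 1370 mod 7 = 5, 1370 mod 3 = 2.

x ≡ 1370 (mod 3927).


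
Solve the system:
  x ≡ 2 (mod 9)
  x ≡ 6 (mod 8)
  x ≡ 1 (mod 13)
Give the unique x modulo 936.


Moduli 9, 8, 13 are pairwise coprime; by CRT there is a unique solution modulo M = 9 · 8 · 13 = 936.
Solve pairwise, accumulating the modulus:
  Start with x ≡ 2 (mod 9).
  Combine with x ≡ 6 (mod 8): since gcd(9, 8) = 1, we get a unique residue mod 72.
    Write x = 2 + 9·t and substitute into x ≡ 6 (mod 8): 9·t ≡ 6 − 2 = 4 (mod 8).
    Reduce coefficients mod 8: 1·t ≡ 4 (mod 8).
    So t ≡ 4 (mod 8).
    Then x = 2 + 9·4 = 38, valid modulo lcm(9, 8) = 72: x ≡ 38 (mod 72).
  Combine with x ≡ 1 (mod 13): since gcd(72, 13) = 1, we get a unique residue mod 936.
    Write x = 38 + 72·t and substitute into x ≡ 1 (mod 13): 72·t ≡ 1 − 38 = -37 (mod 13).
    Reduce coefficients mod 13: 7·t ≡ 2 (mod 13).
    The inverse of 7 mod 13 is 2 (since 7·2 = 14 = 1·13 + 1), so t ≡ 2·2 = 4 ≡ 4 (mod 13).
    Then x = 38 + 72·4 = 326, valid modulo lcm(72, 13) = 936: x ≡ 326 (mod 936).
Verify: 326 mod 9 = 2 ✓, 326 mod 8 = 6 ✓, 326 mod 13 = 1 ✓.

x ≡ 326 (mod 936).


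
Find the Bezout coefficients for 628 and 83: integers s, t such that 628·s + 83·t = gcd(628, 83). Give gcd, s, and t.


Euclidean algorithm on (628, 83) — divide until remainder is 0:
  628 = 7 · 83 + 47
  83 = 1 · 47 + 36
  47 = 1 · 36 + 11
  36 = 3 · 11 + 3
  11 = 3 · 3 + 2
  3 = 1 · 2 + 1
  2 = 2 · 1 + 0
gcd(628, 83) = 1.
Track Bezout coefficients alongside the remainders: start with r₀ = 628 = a·1 + b·0 (s = 1, t = 0) and r₁ = 83 = a·0 + b·1 (s = 0, t = 1); each new remainder r_{k+1} = r_{k-1} − q_k·r_k inherits s_{k+1} = s_{k-1} − q_k·s_k, t_{k+1} = t_{k-1} − q_k·t_k, so r_k = a·s_k + b·t_k at every step:
  q = 7: r = 47, s = 1 − 7·0 = 1, t = 0 − 7·1 = -7  (check: 628·1 + 83·(-7) = 47)
  q = 1: r = 36, s = 0 − 1·1 = -1, t = 1 − 1·(-7) = 8  (check: 628·(-1) + 83·8 = 36)
  q = 1: r = 11, s = 1 − 1·(-1) = 2, t = -7 − 1·8 = -15  (check: 628·2 + 83·(-15) = 11)
  q = 3: r = 3, s = -1 − 3·2 = -7, t = 8 − 3·(-15) = 53  (check: 628·(-7) + 83·53 = 3)
  q = 3: r = 2, s = 2 − 3·(-7) = 23, t = -15 − 3·53 = -174  (check: 628·23 + 83·(-174) = 2)
  q = 1: r = 1, s = -7 − 1·23 = -30, t = 53 − 1·(-174) = 227  (check: 628·(-30) + 83·227 = 1)
The row with r = 1 (the gcd) gives the Bezout coefficients s = -30, t = 227.
Result: 628 · (-30) + 83 · (227) = 1.

gcd(628, 83) = 1; s = -30, t = 227 (check: 628·(-30) + 83·227 = 1).


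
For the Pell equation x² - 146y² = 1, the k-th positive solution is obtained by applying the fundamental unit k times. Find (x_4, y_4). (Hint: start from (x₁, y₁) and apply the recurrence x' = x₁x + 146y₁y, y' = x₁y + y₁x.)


Step 1: Find the fundamental solution (x₁, y₁) of x² - 146y² = 1.
  Expand √146 as a continued fraction. a₀ = ⌊√146⌋ = 12; iterate m_{k+1} = d_k·a_k − m_k, d_{k+1} = (146 − m_{k+1}²)/d_k, a_{k+1} = ⌊(a₀ + m_{k+1})/d_{k+1}⌋ (starting m₀ = 0, d₀ = 1), with convergents p_k = a_k·p_{k-1} + p_{k-2}, q_k = a_k·q_{k-1} + q_{k-2} (p₋₁ = 1, q₋₁ = 0):
  k = 0: a₀ = 12; p₀/q₀ = 12/1; p₀² − 146·q₀² = 144 − 146 = -2.
  k = 1: m = 12, d = 2, a = ⌊(12 + 12)/2⌋ = 12; p/q = (12·12 + 1)/(12·1 + 0) = 145/12; p² − 146·q² = 21025 − 21024 = 1.
  The first convergent with p² − 146·q² = 1 gives the fundamental solution (x₁, y₁) = (145, 12).
Step 2: Apply the recurrence (x_{n+1}, y_{n+1}) = (x₁x_n + 146y₁y_n, x₁y_n + y₁x_n) repeatedly.
  From (x_1, y_1) = (145, 12): x_2 = 145·145 + 146·12·12 = 42049; y_2 = 145·12 + 12·145 = 3480.
  From (x_2, y_2) = (42049, 3480): x_3 = 145·42049 + 146·12·3480 = 12194065; y_3 = 145·3480 + 12·42049 = 1009188.
  From (x_3, y_3) = (12194065, 1009188): x_4 = 145·12194065 + 146·12·1009188 = 3536236801; y_4 = 145·1009188 + 12·12194065 = 292661040.
Step 3: Verify x_4² - 146·y_4² = 12504970712746713601 - 12504970712746713600 = 1 (should be 1). ✓

(x_1, y_1) = (145, 12); (x_4, y_4) = (3536236801, 292661040).


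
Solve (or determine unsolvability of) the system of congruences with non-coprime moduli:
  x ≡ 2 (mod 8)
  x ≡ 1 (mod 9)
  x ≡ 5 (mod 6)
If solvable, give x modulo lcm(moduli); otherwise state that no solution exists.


Moduli 8, 9, 6 are not pairwise coprime, so CRT works modulo lcm(m_i) when all pairwise compatibility conditions hold.
Pairwise compatibility: gcd(m_i, m_j) must divide a_i - a_j for every pair.
Merge one congruence at a time:
  Start: x ≡ 2 (mod 8).
  Combine with x ≡ 1 (mod 9): gcd(8, 9) = 1; 1 - 2 = -1, which IS divisible by 1, so compatible.
    Write x = 2 + 8·t and substitute into x ≡ 1 (mod 9): 8·t ≡ 1 − 2 = -1 (mod 9).
    Reduce coefficients mod 9: 8·t ≡ 8 (mod 9).
    The inverse of 8 mod 9 is 8 (since 8·8 = 64 = 7·9 + 1), so t ≡ 8·8 = 64 ≡ 1 (mod 9).
    Then x = 2 + 8·1 = 10, valid modulo lcm(8, 9) = 72: x ≡ 10 (mod 72).
  Combine with x ≡ 5 (mod 6): gcd(72, 6) = 6, and 5 - 10 = -5 is NOT divisible by 6.
    ⇒ system is inconsistent (no integer solution).

No solution (the system is inconsistent).


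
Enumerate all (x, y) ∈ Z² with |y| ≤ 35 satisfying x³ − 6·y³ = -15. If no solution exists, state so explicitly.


The equation is x³ - 6y³ = -15. For fixed y, x³ = 6·y³ − 15, so a solution requires the RHS to be a perfect cube.
Strategy: iterate y from -35 to 35, compute RHS = 6·y³ − 15, and check whether it is a (positive or negative) perfect cube.
Check small values of y:
  y = 0: RHS = -15 is not a perfect cube.
  y = 1: RHS = -9 is not a perfect cube.
  y = -1: RHS = -21 is not a perfect cube.
  y = 2: RHS = 33 is not a perfect cube.
  y = -2: RHS = -63 is not a perfect cube.
  y = 3: RHS = 147 is not a perfect cube.
  y = -3: RHS = -177 is not a perfect cube.
Continuing the search up to |y| = 35 finds no solutions either.
No (x, y) in the scanned range satisfies the equation.

No integer solutions with |y| ≤ 35.


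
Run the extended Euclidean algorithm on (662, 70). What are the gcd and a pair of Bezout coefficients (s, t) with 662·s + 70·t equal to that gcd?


Euclidean algorithm on (662, 70) — divide until remainder is 0:
  662 = 9 · 70 + 32
  70 = 2 · 32 + 6
  32 = 5 · 6 + 2
  6 = 3 · 2 + 0
gcd(662, 70) = 2.
Track Bezout coefficients alongside the remainders: start with r₀ = 662 = a·1 + b·0 (s = 1, t = 0) and r₁ = 70 = a·0 + b·1 (s = 0, t = 1); each new remainder r_{k+1} = r_{k-1} − q_k·r_k inherits s_{k+1} = s_{k-1} − q_k·s_k, t_{k+1} = t_{k-1} − q_k·t_k, so r_k = a·s_k + b·t_k at every step:
  q = 9: r = 32, s = 1 − 9·0 = 1, t = 0 − 9·1 = -9  (check: 662·1 + 70·(-9) = 32)
  q = 2: r = 6, s = 0 − 2·1 = -2, t = 1 − 2·(-9) = 19  (check: 662·(-2) + 70·19 = 6)
  q = 5: r = 2, s = 1 − 5·(-2) = 11, t = -9 − 5·19 = -104  (check: 662·11 + 70·(-104) = 2)
The row with r = 2 (the gcd) gives the Bezout coefficients s = 11, t = -104.
Result: 662 · (11) + 70 · (-104) = 2.

gcd(662, 70) = 2; s = 11, t = -104 (check: 662·11 + 70·(-104) = 2).


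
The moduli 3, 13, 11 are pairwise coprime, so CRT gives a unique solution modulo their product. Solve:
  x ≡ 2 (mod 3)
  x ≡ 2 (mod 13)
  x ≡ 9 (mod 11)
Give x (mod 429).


Moduli 3, 13, 11 are pairwise coprime; by CRT there is a unique solution modulo M = 3 · 13 · 11 = 429.
Solve pairwise, accumulating the modulus:
  Start with x ≡ 2 (mod 3).
  Combine with x ≡ 2 (mod 13): since gcd(3, 13) = 1, we get a unique residue mod 39.
    Write x = 2 + 3·t and substitute into x ≡ 2 (mod 13): 3·t ≡ 2 − 2 = 0 (mod 13).
    The inverse of 3 mod 13 is 9 (since 3·9 = 27 = 2·13 + 1), so t ≡ 9·0 = 0 ≡ 0 (mod 13).
    Then x = 2 + 3·0 = 2, valid modulo lcm(3, 13) = 39: x ≡ 2 (mod 39).
  Combine with x ≡ 9 (mod 11): since gcd(39, 11) = 1, we get a unique residue mod 429.
    Write x = 2 + 39·t and substitute into x ≡ 9 (mod 11): 39·t ≡ 9 − 2 = 7 (mod 11).
    Reduce coefficients mod 11: 6·t ≡ 7 (mod 11).
    The inverse of 6 mod 11 is 2 (since 6·2 = 12 = 1·11 + 1), so t ≡ 2·7 = 14 ≡ 3 (mod 11).
    Then x = 2 + 39·3 = 119, valid modulo lcm(39, 11) = 429: x ≡ 119 (mod 429).
Verify: 119 mod 3 = 2 ✓, 119 mod 13 = 2 ✓, 119 mod 11 = 9 ✓.

x ≡ 119 (mod 429).


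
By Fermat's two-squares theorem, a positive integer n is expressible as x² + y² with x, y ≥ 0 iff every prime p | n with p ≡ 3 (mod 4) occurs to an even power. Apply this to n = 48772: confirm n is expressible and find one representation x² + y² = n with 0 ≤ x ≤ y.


Step 1: Factor n = 48772 = 2^2 · 89 · 137.
Step 2: Check the mod-4 condition on each prime factor: 2 = 2 (special); 89 ≡ 1 (mod 4), exponent 1; 137 ≡ 1 (mod 4), exponent 1.
All primes ≡ 3 (mod 4) appear to even exponent (or don't appear), so by the two-squares theorem n IS expressible as a sum of two squares.
Step 3: Build a representation. Group n = k² · m with k = 2 and m = 89 · 137 = 12193 (a product of primes ≡ 1 (mod 4)); a representation of m scales to one of n via (k·x)² + (k·y)² = k²(x² + y²). Each prime p ≡ 1 (mod 4) is itself a sum of two squares; find a² by testing p − a² for a perfect square:
  89: 89 − 1² = 88, 89 − 2² = 85, 89 − 3² = 80, 89 − 4² = 73, 89 − 5² = 64 = 8² ⇒ 89 = 5² + 8².
  137: 137 − 1² = 136, 137 − 2² = 133, 137 − 3² = 128, 137 − 4² = 121 = 11² ⇒ 137 = 4² + 11².
  Combine using the Brahmagupta–Fibonacci identity (a² + b²)(c² + d²) = (ac − bd)² + (ad + bc)² = (ac + bd)² + (ad − bc)²:
  89 · 137 = 12193: from (5² + 8²)(4² + 11²), take (5·4 − 8·11, 5·11 + 8·4) = (20 − 88, 55 + 32) = (-68, 87); dropping signs (only squares matter) gives (68, 87); check 68² + 87² = 4624 + 7569 = 12193 ✓.
  Scale by k = 2: (2·68, 2·87) = (136, 174).
Step 4: Order so x ≤ y and verify: 136² + 174² = 18496 + 30276 = 48772 = n. ✓

n = 48772 = 136² + 174² (one valid representation with x ≤ y).
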